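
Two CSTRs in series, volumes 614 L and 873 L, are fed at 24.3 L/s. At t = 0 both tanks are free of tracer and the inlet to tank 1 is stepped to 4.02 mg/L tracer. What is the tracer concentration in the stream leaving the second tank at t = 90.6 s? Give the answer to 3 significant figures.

Time constants: τᵢ = Vᵢ/Q for each well-mixed tank.
τ₁ = 614/24.3 = 25.267 s; τ₂ = 873/24.3 = 35.926 s.
Tank 1: C₁ = C_in(1 − e^(−t/τ₁)). Tank 2 (τ₁ ≠ τ₂): C₂ = C_in[1 − (τ₁ e^(−t/τ₁) − τ₂ e^(−t/τ₂))/(τ₁ − τ₂)].
At t = 90.6: e^(−t/τ₁) = 0.027719, e^(−t/τ₂) = 0.080310.
C₂ = 4.02·[1 − (25.267·0.027719 − 35.926·0.080310)/(-10.658)] = 4.02·0.79501 = 3.1960 mg/L.

3.20 mg/L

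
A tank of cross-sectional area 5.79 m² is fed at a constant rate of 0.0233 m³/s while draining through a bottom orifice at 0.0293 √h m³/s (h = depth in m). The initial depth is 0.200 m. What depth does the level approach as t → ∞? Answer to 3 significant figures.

A dh/dt = Q_in − 0.0293 √h. Steady state requires inflow = outflow:
Q_in = 0.0293 √h_ss ⇒ √h_ss = 0.0233/0.0293 = 0.79522.
h_ss = 0.79522² = 0.63238 m. (Since h₀ = 0.200 m < h_ss, the level will rise toward this value.)

0.632 m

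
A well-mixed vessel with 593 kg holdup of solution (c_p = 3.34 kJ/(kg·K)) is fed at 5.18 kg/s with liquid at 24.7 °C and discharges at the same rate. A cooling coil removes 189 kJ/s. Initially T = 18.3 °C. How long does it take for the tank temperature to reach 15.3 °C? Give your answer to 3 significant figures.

125 s

Unsteady energy balance on the tank contents: M c_p dT/dt = ṁ c_p (T_in − T) − 189.
τ = M/ṁ = 114.48 s; T_ss = T_in − Q̇/(ṁ c_p) = 13.776 °C.
T(t) = T_ss + (T₀ − T_ss) e^(−t/τ). Set T = 15.3:
e^(−t/τ) = (15.3 − 13.776)/(18.3 − 13.776) = 0.33688
t = −114.48 · ln(0.33688) = 124.55 s.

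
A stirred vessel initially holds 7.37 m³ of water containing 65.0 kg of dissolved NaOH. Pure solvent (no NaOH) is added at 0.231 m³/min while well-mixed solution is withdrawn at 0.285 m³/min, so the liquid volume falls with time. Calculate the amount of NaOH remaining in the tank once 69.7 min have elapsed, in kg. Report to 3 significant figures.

1.49 kg

Let m(t) be the amount of NaOH. Volume: V(t) = V₀ + (Q_in − Q_out) t = 7.37 − 0.054000 t; V(69.7) = 3.6062 m³.
No NaOH enters, so dm/dt = −Q_out · (m/V).
dm/m = −Q_out dt/(V₀ − 0.054000 t); integrating gives ln(m/m₀) = −(Q_out/(Q_in−Q_out)) ln(V/V₀).
m = m₀ (V₀/V)^(Q_out/(Q_in−Q_out)) = 65.0 × (7.37/3.6062)^(-5.2778) = 1.4949 kg.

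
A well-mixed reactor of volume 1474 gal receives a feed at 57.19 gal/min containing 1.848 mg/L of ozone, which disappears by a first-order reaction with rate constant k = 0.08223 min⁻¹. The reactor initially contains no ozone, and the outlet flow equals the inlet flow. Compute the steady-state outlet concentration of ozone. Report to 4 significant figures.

Species balance: V dC/dt = Q C_in − Q C − k V C.
Steady state (dC/dt = 0): C_ss = Q C_in/(Q + kV) = C_in/(1 + kV/Q).
C_ss = 57.19·1.848/(57.19 + 0.08223·1474) = 105.687/178.397 = 0.592426 mg/L.

0.5924 mg/L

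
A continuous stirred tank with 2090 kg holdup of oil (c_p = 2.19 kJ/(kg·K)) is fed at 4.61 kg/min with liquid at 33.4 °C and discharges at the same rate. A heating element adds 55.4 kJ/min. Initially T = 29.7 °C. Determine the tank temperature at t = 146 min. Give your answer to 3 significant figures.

32.2 °C

M c_p dT/dt = ṁ c_p (T_in − T) + Q̇.
τ = M/ṁ = 453.36 min; T_ss = T_in + Q̇/(ṁ c_p) = 33.4 + 55.4/(4.61·2.19) = 38.887 °C.
Integrating: T(t) = T_ss + (T₀ − T_ss) e^(−t/τ).
T(146) = 38.887 + (-9.1874)·e^(−146/453.36) = 38.887 + (-9.1874)·0.72467 = 32.230 °C.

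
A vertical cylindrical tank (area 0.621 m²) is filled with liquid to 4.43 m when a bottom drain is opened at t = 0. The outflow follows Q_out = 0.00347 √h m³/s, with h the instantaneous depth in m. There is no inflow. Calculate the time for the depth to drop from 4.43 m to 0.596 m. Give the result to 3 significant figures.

477 s

A dh/dt = −Q_out = −0.00347 √h.
This is separable: 2 d(√h)/dt = −0.00347/A, so √h = √h₀ − (0.00347/(2A)) t.
t = 2A(√h₀ − √h)/0.00347 = 2·0.621·(√4.43 − √0.596)/0.00347
  = 1.2420 × (2.1048 − 0.77201) / 0.00347 = 477.02 s.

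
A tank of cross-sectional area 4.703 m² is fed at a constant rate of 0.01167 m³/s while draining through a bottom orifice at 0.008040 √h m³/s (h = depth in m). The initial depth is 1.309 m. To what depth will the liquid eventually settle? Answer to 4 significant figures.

2.107 m

Level balance: A dh/dt = 0.01167 − 0.008040 √h. Setting dh/dt = 0:
Q_in = 0.008040 √h_ss ⇒ √h_ss = 0.01167/0.008040 = 1.45149.
h_ss = 1.45149² = 2.10683 m. (Since h₀ = 1.309 m < h_ss, the level will rise toward this value.)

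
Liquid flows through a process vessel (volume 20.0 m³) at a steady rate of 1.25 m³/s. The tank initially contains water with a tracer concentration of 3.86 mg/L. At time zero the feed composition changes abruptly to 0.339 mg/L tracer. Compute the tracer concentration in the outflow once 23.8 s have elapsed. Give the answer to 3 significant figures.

Mass balance on the solute (V constant): V dC/dt = Q(C_in − C).
Rewrite as dC/dt + C/τ = C_in/τ, τ = V/Q = 16.000 s.
Integrating: C(t) = C_in + (C₀ − C_in) e^(−t/τ).
C(23.8) = 0.339 + (3.86 − 0.339)·e^(−23.8/16.000) = 0.339 + (3.5210)·0.22594 = 1.1345 mg/L.

1.13 mg/L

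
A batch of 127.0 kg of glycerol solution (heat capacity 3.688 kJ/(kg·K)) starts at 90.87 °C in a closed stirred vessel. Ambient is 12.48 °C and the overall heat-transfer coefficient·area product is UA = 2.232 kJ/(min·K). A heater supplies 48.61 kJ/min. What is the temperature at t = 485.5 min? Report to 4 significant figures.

First-law balance (no shaft work): M c_p dT/dt = −UA(T − T_amb) + Q̇.
dT/dt = (T_ss − T)/τ with T_ss = T_amb + Q̇/UA = 12.48 + 48.61/2.232 = 34.2587 °C, τ = M c_p/UA = 127.0·3.688/2.232 = 209.846 min.
T approaches T_ss exponentially: T(t) = T_ss + (T₀ − T_ss) e^(−t/τ).
T(485.5) = 34.2587 + (56.6113)·0.0989043 = 39.8578 °C.

39.86 °C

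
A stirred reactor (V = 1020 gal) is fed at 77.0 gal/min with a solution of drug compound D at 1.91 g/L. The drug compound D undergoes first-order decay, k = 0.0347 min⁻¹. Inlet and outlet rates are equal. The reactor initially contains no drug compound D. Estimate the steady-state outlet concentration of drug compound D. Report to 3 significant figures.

1.31 g/L

Accumulation = in − out − consumed: V dC/dt = Q C_in − Q C − k V C.
Steady state (dC/dt = 0): C_ss = Q C_in/(Q + kV) = C_in/(1 + kV/Q).
C_ss = 77.0·1.91/(77.0 + 0.0347·1020) = 147.07/112.39 = 1.3085 g/L.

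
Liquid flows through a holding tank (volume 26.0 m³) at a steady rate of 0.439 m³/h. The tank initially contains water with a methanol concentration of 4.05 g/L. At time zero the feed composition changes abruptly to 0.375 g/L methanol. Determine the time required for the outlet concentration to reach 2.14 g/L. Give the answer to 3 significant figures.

43.4 h

Unsteady species balance (constant V, well mixed): V dC/dt = Q(C_in − C), so τ = V/Q = 59.226 h.
C(t) = C_in + (C₀ − C_in) e^(−t/τ). Set C = 2.14 and solve for t:
e^(−t/τ) = (C − C_in)/(C₀ − C_in) = (2.14 − 0.375)/(4.05 − 0.375) = 0.48027
t = −τ ln(…) = 59.226 × 0.73340 = 43.436 h.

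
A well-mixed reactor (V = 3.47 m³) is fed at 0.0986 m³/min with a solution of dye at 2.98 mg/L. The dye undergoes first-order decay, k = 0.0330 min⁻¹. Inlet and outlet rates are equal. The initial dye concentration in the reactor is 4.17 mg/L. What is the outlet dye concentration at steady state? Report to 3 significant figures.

1.38 mg/L

Accumulation = in − out − consumed: V dC/dt = Q C_in − Q C − k V C.
At steady state: 0 = Q C_in − (Q + kV) C_ss, so C_ss = Q C_in/(Q + kV).
C_ss = 0.0986·2.98/(0.0986 + 0.0330·3.47) = 0.29383/0.21311 = 1.3788 mg/L.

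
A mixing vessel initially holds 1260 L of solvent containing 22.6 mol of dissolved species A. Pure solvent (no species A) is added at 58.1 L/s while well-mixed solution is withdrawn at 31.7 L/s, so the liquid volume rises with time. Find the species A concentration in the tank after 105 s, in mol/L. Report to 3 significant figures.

0.00139 mol/L

Let m(t) be the amount of species A. Volume: V(t) = V₀ + (Q_in − Q_out) t = 1260 + 26.400 t; V(105) = 4032.0 L.
No species A enters, so dm/dt = −Q_out · (m/V).
dm/m = −Q_out dt/(V₀ + 26.400 t); integrating gives ln(m/m₀) = −(Q_out/(Q_in−Q_out)) ln(V/V₀).
m = m₀ (V₀/V)^(Q_out/(Q_in−Q_out)) = 22.6 × (1260/4032.0)^(1.2008) = 5.5917 mol.
C = m/V = 5.5917/4032.0 = 0.0013868 mol/L.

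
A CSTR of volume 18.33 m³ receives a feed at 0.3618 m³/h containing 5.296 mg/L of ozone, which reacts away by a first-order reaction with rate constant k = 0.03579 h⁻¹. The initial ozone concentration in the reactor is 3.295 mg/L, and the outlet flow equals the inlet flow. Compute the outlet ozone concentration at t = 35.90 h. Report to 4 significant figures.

Accumulation = in − out − consumed: V dC/dt = Q C_in − Q C − k V C.
This is linear with rate a = Q/V + k = 0.0555281 h⁻¹.
C_ss = Q C_in/(Q + kV) = 1.88253 mg/L; C(t) = C_ss + (C₀ − C_ss) e^(−a t).
C(35.90) = 1.88253 + (1.41247)·e^(−0.0555281·35.90) = 1.88253 + (1.41247)·0.136223 = 2.07494 mg/L.

2.075 mg/L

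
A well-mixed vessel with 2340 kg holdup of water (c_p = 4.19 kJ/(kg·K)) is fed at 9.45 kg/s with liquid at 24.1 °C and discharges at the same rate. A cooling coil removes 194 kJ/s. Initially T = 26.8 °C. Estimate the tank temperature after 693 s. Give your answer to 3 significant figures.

19.7 °C

M c_p dT/dt = ṁ c_p (T_in − T) − Q̇.
τ = M/ṁ = 247.62 s; T_ss = T_in − Q̇/(ṁ c_p) = 24.1 − 194/(9.45·4.19) = 19.200 °C.
This is linear first-order; T(t) = T_ss + (T₀ − T_ss) e^(−t/τ).
T(693) = 19.200 + (7.5995)·e^(−693/247.62) = 19.200 + (7.5995)·0.060892 = 19.663 °C.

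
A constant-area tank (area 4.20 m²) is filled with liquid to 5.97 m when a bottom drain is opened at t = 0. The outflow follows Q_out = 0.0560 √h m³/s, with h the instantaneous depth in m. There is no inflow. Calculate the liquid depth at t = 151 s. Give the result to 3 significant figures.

2.06 m

A dh/dt = −Q_out = −0.0560 √h.
This is separable: 2 d(√h)/dt = −0.0560/A, so √h = √h₀ − (0.0560/(2A)) t.
√h = √5.97 − 0.0560·151/(2·4.20) = 2.4434 − 1.0067 = 1.4367.
h = 1.4367² = 2.0641 m.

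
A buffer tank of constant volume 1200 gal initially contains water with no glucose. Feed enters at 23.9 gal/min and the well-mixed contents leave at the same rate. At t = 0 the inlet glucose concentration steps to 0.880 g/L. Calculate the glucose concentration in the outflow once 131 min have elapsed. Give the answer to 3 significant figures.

Species balance on the tank: V dC/dt = Q(C_in − C).
So dC/dt = (C_in − C)/τ with τ = V/Q = 1200/23.9 = 50.209 min.
C approaches C_in exponentially: C(t) = C_in + (C₀ − C_in) e^(−t/τ).
C(131) = 0.880 + (0 − 0.880)·e^(−131/50.209) = 0.880 + (-0.88000)·0.073602 = 0.81523 g/L.

0.815 g/L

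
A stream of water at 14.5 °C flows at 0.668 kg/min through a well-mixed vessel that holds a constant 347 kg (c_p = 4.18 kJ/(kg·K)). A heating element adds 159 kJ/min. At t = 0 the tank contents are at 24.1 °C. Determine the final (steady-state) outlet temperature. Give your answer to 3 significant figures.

Unsteady energy balance on the tank contents: M c_p dT/dt = ṁ c_p (T_in − T) + 159.
At steady state dT/dt = 0 ⇒ T_ss = T_in + Q̇/(ṁ c_p) = 14.5 + 159/(0.668·4.18) = 71.444 °C.

71.4 °C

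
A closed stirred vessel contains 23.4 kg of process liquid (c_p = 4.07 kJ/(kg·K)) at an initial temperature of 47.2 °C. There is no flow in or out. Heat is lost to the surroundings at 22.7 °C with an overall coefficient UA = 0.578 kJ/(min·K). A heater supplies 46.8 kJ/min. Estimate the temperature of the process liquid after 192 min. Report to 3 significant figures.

M c_p dT/dt = −UA(T − T_amb) + Q̇.
dT/dt = (T_ss − T)/τ with T_ss = T_amb + Q̇/UA = 22.7 + 46.8/0.578 = 103.67 °C, τ = M c_p/UA = 23.4·4.07/0.578 = 164.77 min.
Solution: T(t) = T_ss + (T₀ − T_ss) e^(−t/τ).
T(192) = 103.67 + (-56.469)·0.31184 = 86.059 °C.

86.1 °C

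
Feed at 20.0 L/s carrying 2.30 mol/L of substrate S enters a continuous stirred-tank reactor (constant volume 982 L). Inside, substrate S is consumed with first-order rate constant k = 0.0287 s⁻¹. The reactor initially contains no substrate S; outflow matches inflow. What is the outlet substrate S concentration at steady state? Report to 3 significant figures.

Species balance: V dC/dt = Q C_in − Q C − k V C.
At steady state: 0 = Q C_in − (Q + kV) C_ss, so C_ss = Q C_in/(Q + kV).
C_ss = 20.0·2.30/(20.0 + 0.0287·982) = 46.000/48.183 = 0.95469 mol/L.

0.955 mol/L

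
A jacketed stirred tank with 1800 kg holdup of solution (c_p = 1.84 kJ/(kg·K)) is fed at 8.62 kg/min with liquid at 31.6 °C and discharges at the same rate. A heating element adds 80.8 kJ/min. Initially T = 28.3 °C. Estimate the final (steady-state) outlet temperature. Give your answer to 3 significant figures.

M c_p dT/dt = ṁ c_p (T_in − T) + Q̇.
At steady state dT/dt = 0 ⇒ T_ss = T_in + Q̇/(ṁ c_p) = 31.6 + 80.8/(8.62·1.84) = 36.694 °C.

36.7 °C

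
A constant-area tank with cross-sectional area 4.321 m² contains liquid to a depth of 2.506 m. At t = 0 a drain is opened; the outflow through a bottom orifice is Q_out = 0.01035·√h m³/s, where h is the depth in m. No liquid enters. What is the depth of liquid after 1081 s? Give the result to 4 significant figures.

A dh/dt = −Q_out = −0.01035 √h.
∫ h^(−1/2) dh = −(0.01035/A) ∫ dt, giving 2√h = 2√h₀ − (0.01035/A) t.
√h = √2.506 − 0.01035·1081/(2·4.321) = 1.58304 − 1.29465 = 0.288387.
h = 0.288387² = 0.0831670 m.

0.08317 m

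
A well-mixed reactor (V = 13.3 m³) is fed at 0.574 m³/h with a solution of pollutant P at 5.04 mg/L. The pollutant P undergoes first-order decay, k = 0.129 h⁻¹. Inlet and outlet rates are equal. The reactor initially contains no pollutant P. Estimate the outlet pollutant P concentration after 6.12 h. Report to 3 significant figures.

V dC/dt = Q(C_in − C) − k V C.
dC/dt = (Q/V) C_in − (Q/V + k) C; effective rate a = Q/V + k = 0.043158 + 0.129 = 0.17216 h⁻¹.
C_ss = Q C_in/(Q + kV) = 1.2635 mg/L; C(t) = C_ss + (C₀ − C_ss) e^(−a t).
C(6.12) = 1.2635 + (-1.2635)·e^(−0.17216·6.12) = 1.2635 + (-1.2635)·0.34868 = 0.82292 mg/L.

0.823 mg/L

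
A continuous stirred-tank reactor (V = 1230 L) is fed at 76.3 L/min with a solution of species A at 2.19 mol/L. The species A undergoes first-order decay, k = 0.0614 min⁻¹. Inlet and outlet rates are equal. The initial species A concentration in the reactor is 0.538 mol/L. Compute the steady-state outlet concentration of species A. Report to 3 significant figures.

Species balance: V dC/dt = Q C_in − Q C − k V C.
Steady state (dC/dt = 0): C_ss = Q C_in/(Q + kV) = C_in/(1 + kV/Q).
C_ss = 76.3·2.19/(76.3 + 0.0614·1230) = 167.10/151.82 = 1.1006 mol/L.

1.10 mol/L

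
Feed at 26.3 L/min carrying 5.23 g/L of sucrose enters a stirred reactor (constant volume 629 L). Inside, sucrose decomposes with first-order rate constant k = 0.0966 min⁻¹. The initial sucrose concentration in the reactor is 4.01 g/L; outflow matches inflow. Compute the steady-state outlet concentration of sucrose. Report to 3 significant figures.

1.58 g/L

V dC/dt = Q(C_in − C) − k V C.
At steady state: 0 = Q C_in − (Q + kV) C_ss, so C_ss = Q C_in/(Q + kV).
C_ss = 26.3·5.23/(26.3 + 0.0966·629) = 137.55/87.061 = 1.5799 g/L.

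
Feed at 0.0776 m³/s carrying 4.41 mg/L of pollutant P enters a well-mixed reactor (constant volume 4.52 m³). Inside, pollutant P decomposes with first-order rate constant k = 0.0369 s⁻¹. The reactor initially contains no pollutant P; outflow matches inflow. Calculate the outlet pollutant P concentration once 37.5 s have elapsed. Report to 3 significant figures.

1.22 mg/L

Species balance: V dC/dt = Q C_in − Q C − k V C.
This is linear with rate a = Q/V + k = 0.054068 s⁻¹.
C_ss = Q C_in/(Q + kV) = 1.4003 mg/L; C(t) = C_ss + (C₀ − C_ss) e^(−a t).
C(37.5) = 1.4003 + (-1.4003)·e^(−0.054068·37.5) = 1.4003 + (-1.4003)·0.13166 = 1.2159 mg/L.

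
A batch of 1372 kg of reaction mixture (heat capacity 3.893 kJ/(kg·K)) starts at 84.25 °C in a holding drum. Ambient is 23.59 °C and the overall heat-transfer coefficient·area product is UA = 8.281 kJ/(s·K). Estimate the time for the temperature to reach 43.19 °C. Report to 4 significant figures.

Lumped-capacitance energy balance: M c_p dT/dt = UA(T_amb − T).
τ = M c_p/UA = 644.994 s; T_ss = T_amb = 23.5900 °C.
T(t) = T_ss + (T₀ − T_ss)e^(−t/τ); set T = 43.19:
t = −τ ln[(T − T_ss)/(T₀ − T_ss)] = −644.994 · ln(0.323112) = 728.685 s.

728.7 s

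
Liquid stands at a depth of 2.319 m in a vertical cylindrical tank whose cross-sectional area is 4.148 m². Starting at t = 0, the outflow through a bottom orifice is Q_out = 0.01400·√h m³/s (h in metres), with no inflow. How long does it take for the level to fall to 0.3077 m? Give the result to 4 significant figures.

573.7 s

Accumulation of liquid (constant cross-section A): A dh/dt = −0.01400 √h.
This is separable: 2 d(√h)/dt = −0.01400/A, so √h = √h₀ − (0.01400/(2A)) t.
t = 2A(√h₀ − √h)/0.01400 = 2·4.148·(√2.319 − √0.3077)/0.01400
  = 8.29600 × (1.52283 − 0.554707) / 0.01400 = 573.680 s.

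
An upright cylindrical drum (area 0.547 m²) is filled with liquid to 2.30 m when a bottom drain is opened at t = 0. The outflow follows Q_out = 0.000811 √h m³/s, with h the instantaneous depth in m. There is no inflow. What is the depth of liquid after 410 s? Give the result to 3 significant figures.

Mass balance (ρ constant): A dh/dt = −0.000811 √h.
∫ h^(−1/2) dh = −(0.000811/A) ∫ dt, giving 2√h = 2√h₀ − (0.000811/A) t.
√h = √2.30 − 0.000811·410/(2·0.547) = 1.5166 − 0.30394 = 1.2126.
h = 1.2126² = 1.4705 m.

1.47 m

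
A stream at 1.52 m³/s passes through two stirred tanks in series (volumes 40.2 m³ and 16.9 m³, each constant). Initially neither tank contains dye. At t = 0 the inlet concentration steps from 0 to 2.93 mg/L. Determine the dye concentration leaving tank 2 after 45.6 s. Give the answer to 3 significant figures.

2.06 mg/L

Species balance on tank i: dCᵢ/dt = (Cᵢ₋₁ − Cᵢ)/τᵢ with τᵢ = Vᵢ/Q.
τ₁ = 40.2/1.52 = 26.447 s; τ₂ = 16.9/1.52 = 11.118 s.
Solving the cascade with C₁(0)=C₂(0)=0 gives C₂(t) = C_in[1 − (τ₁ e^(−t/τ₁) − τ₂ e^(−t/τ₂))/(τ₁ − τ₂)].
At t = 45.6: e^(−t/τ₁) = 0.17832, e^(−t/τ₂) = 0.016551.
C₂ = 2.93·[1 − (26.447·0.17832 − 11.118·0.016551)/(15.329)] = 2.93·0.70435 = 2.0637 mg/L.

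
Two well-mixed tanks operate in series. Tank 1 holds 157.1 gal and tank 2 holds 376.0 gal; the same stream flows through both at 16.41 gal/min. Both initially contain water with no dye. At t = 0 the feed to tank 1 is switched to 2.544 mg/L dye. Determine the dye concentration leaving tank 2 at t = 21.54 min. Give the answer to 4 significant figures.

1.030 mg/L

Time constants: τᵢ = Vᵢ/Q for each well-mixed tank.
τ₁ = 157.1/16.41 = 9.57343 min; τ₂ = 376.0/16.41 = 22.9129 min.
Solving the cascade with C₁(0)=C₂(0)=0 gives C₂(t) = C_in[1 − (τ₁ e^(−t/τ₁) − τ₂ e^(−t/τ₂))/(τ₁ − τ₂)].
At t = 21.54: e^(−t/τ₁) = 0.105402, e^(−t/τ₂) = 0.390595.
C₂ = 2.544·[1 − (9.57343·0.105402 − 22.9129·0.390595)/(-13.3394)] = 2.544·0.404727 = 1.02963 mg/L.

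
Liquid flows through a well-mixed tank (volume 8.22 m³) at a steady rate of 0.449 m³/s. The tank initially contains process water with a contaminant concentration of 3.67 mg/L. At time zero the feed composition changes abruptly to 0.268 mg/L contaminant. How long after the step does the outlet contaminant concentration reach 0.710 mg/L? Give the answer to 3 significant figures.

Transient balance on the dissolved component: V dC/dt = Q(C_in − C), so τ = V/Q = 18.307 s.
C(t) = C_in + (C₀ − C_in) e^(−t/τ). Set C = 0.710 and solve for t:
e^(−t/τ) = (C − C_in)/(C₀ − C_in) = (0.710 − 0.268)/(3.67 − 0.268) = 0.12992
t = −τ ln(…) = 18.307 × 2.0408 = 37.362 s.

37.4 s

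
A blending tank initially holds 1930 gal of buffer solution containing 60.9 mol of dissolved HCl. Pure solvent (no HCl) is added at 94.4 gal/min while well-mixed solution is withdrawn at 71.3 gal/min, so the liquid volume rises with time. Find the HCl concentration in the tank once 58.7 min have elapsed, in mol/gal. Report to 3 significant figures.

0.00359 mol/gal

Let m(t) be the amount of HCl. Volume: V(t) = V₀ + (Q_in − Q_out) t = 1930 + 23.100 t; V(58.7) = 3286.0 gal.
No HCl enters, so dm/dt = −Q_out · (m/V).
Separate: dm/m = −Q_out dt/V(t) ⇒ ln(m/m₀) = −(Q_out/(Q_in−Q_out)) ln(V/V₀).
m = m₀ (V₀/V)^(Q_out/(Q_in−Q_out)) = 60.9 × (1930/3286.0)^(3.0866) = 11.784 mol.
C = m/V = 11.784/3286.0 = 0.0035861 mol/gal.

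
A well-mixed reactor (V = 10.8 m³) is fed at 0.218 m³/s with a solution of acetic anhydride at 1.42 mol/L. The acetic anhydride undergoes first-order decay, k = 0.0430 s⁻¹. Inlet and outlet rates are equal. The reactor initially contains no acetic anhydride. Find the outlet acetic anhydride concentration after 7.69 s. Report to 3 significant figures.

0.175 mol/L

V dC/dt = Q(C_in − C) − k V C.
dC/dt = (Q/V) C_in − (Q/V + k) C; effective rate a = Q/V + k = 0.020185 + 0.0430 = 0.063185 s⁻¹.
C_ss = Q C_in/(Q + kV) = 0.45363 mol/L; C(t) = C_ss + (C₀ − C_ss) e^(−a t).
C(7.69) = 0.45363 + (-0.45363)·e^(−0.063185·7.69) = 0.45363 + (-0.45363)·0.61515 = 0.17458 mol/L.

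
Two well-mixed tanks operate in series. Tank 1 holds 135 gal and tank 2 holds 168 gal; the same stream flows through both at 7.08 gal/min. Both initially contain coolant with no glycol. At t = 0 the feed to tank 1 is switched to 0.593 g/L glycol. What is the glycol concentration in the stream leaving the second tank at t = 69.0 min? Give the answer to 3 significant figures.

0.493 g/L

Species balance on tank i: dCᵢ/dt = (Cᵢ₋₁ − Cᵢ)/τᵢ with τᵢ = Vᵢ/Q.
τ₁ = 135/7.08 = 19.068 min; τ₂ = 168/7.08 = 23.729 min.
Tank 1: C₁ = C_in(1 − e^(−t/τ₁)). Tank 2 (τ₁ ≠ τ₂): C₂ = C_in[1 − (τ₁ e^(−t/τ₁) − τ₂ e^(−t/τ₂))/(τ₁ − τ₂)].
At t = 69.0: e^(−t/τ₁) = 0.026818, e^(−t/τ₂) = 0.054593.
C₂ = 0.593·[1 − (19.068·0.026818 − 23.729·0.054593)/(-4.6610)] = 0.593·0.83179 = 0.49325 g/L.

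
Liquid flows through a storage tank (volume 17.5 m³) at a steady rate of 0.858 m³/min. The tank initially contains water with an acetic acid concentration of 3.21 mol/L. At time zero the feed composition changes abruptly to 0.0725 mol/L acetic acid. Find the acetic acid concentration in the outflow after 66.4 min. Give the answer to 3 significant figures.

0.193 mol/L

Accumulation = in − out for the solute gives V dC/dt = Q(C_in − C).
Time constant τ = V/Q = 17.5/0.858 = 20.396 min.
Solution: C(t) = C_in + (C₀ − C_in) e^(−t/τ).
C(66.4) = 0.0725 + (3.21 − 0.0725)·e^(−66.4/20.396) = 0.0725 + (3.1375)·0.038562 = 0.19349 mol/L.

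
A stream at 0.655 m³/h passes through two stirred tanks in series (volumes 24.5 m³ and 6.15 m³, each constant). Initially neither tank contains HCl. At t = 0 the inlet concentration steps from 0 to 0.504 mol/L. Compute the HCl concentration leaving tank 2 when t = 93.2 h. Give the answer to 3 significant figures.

0.448 mol/L

Each tank obeys Vᵢ dCᵢ/dt = Q(Cᵢ₋₁ − Cᵢ), so τᵢ = Vᵢ/Q.
τ₁ = 24.5/0.655 = 37.405 h; τ₂ = 6.15/0.655 = 9.3893 h.
Tank 1: C₁ = C_in(1 − e^(−t/τ₁)). Tank 2 (τ₁ ≠ τ₂): C₂ = C_in[1 − (τ₁ e^(−t/τ₁) − τ₂ e^(−t/τ₂))/(τ₁ − τ₂)].
At t = 93.2: e^(−t/τ₁) = 0.082771, e^(−t/τ₂) = 4.8878e-05.
C₂ = 0.504·[1 − (37.405·0.082771 − 9.3893·4.8878e-05)/(28.015)] = 0.504·0.88950 = 0.44831 mol/L.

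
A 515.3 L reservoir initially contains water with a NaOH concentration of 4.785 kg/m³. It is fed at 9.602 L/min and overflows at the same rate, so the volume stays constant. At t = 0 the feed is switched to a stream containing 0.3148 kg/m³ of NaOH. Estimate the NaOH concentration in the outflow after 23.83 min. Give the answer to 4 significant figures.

Species balance on the tank: V dC/dt = Q(C_in − C).
Time constant τ = V/Q = 515.3/9.602 = 53.6659 min.
This is linear first-order; C(t) = C_in + (C₀ − C_in) e^(−t/τ).
C(23.83) = 0.3148 + (4.785 − 0.3148)·e^(−23.83/53.6659) = 0.3148 + (4.47020)·0.641437 = 3.18215 kg/m³.

3.182 kg/m³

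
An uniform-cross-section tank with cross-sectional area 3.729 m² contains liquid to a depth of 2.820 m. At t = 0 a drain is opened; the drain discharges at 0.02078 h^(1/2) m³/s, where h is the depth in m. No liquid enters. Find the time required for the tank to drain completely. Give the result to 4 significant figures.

602.7 s

A dh/dt = −Q_out = −0.02078 √h.
∫ h^(−1/2) dh = −(0.02078/A) ∫ dt, giving 2√h = 2√h₀ − (0.02078/A) t.
Tank is empty when √h = 0: t_empty = 2A√h₀/0.02078.
t_empty = 2·3.729·√2.820/0.02078 = 7.45800·1.67929/0.02078 = 602.700 s.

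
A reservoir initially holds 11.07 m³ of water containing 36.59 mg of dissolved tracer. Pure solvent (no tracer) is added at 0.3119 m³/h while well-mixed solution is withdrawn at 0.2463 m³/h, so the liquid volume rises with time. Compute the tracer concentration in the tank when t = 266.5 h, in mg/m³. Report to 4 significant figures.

0.03654 mg/m³

Total volume: dV/dt = Q_in − Q_out = 0.0656000 m³/h, so V(t) = 11.07 + 0.0656000 t and V(266.5) = 28.5524 m³.
No tracer enters, so dm/dt = −Q_out · (m/V).
Separate: dm/m = −Q_out dt/V(t) ⇒ ln(m/m₀) = −(Q_out/(Q_in−Q_out)) ln(V/V₀).
m = m₀ (V₀/V)^(Q_out/(Q_in−Q_out)) = 36.59 × (11.07/28.5524)^(3.75457) = 1.04322 mg.
C = m/V = 1.04322/28.5524 = 0.0365369 mg/m³.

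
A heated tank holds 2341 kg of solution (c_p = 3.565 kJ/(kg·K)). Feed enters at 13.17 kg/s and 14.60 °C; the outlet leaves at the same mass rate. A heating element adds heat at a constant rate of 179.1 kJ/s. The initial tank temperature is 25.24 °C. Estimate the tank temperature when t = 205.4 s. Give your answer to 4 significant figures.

M c_p dT/dt = ṁ c_p (T_in − T) + Q̇.
τ = M/ṁ = 177.752 s; T_ss = T_in + Q̇/(ṁ c_p) = 14.60 + 179.1/(13.17·3.565) = 18.4146 °C.
Solution: T(t) = T_ss + (T₀ − T_ss) e^(−t/τ).
T(205.4) = 18.4146 + (6.82539)·e^(−205.4/177.752) = 18.4146 + (6.82539)·0.314888 = 20.5638 °C.

20.56 °C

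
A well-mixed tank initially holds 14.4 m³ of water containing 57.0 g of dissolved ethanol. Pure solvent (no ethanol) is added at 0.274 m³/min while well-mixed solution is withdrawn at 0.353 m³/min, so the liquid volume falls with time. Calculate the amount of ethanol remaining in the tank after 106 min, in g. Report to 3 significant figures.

Total volume: dV/dt = Q_in − Q_out = -0.079000 m³/min, so V(t) = 14.4 − 0.079000 t and V(106) = 6.0260 m³.
Species balance (pure solvent in): dm/dt = −Q_out · m/V(t).
dm/m = −Q_out dt/(V₀ − 0.079000 t); integrating gives ln(m/m₀) = −(Q_out/(Q_in−Q_out)) ln(V/V₀).
m = m₀ (V₀/V)^(Q_out/(Q_in−Q_out)) = 57.0 × (14.4/6.0260)^(-4.4684) = 1.1624 g.

1.16 g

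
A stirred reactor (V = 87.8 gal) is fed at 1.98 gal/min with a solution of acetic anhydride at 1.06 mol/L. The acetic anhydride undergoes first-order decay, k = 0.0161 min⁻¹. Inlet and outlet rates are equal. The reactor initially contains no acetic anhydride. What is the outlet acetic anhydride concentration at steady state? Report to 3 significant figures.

Accumulation = in − out − consumed: V dC/dt = Q C_in − Q C − k V C.
At steady state: 0 = Q C_in − (Q + kV) C_ss, so C_ss = Q C_in/(Q + kV).
C_ss = 1.98·1.06/(1.98 + 0.0161·87.8) = 2.0988/3.3936 = 0.61846 mol/L.

0.618 mol/L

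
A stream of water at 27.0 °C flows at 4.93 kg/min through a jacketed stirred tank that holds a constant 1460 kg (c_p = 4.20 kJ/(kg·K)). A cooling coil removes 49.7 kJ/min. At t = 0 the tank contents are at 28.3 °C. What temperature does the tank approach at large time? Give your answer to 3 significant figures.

M c_p dT/dt = ṁ c_p (T_in − T) − Q̇.
At steady state dT/dt = 0 ⇒ T_ss = T_in − Q̇/(ṁ c_p) = 27.0 − 49.7/(4.93·4.20) = 24.600 °C.

24.6 °C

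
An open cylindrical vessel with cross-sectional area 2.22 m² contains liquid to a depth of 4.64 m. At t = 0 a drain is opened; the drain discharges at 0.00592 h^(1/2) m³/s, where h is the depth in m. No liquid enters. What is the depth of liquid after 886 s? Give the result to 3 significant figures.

0.946 m

Unsteady balance on liquid volume: A dh/dt = −0.00592 √h.
Separate and integrate: 2(√h − √h₀) = −(0.00592/A) t.
√h = √4.64 − 0.00592·886/(2·2.22) = 2.1541 − 1.1813 = 0.97273.
h = 0.97273² = 0.94621 m.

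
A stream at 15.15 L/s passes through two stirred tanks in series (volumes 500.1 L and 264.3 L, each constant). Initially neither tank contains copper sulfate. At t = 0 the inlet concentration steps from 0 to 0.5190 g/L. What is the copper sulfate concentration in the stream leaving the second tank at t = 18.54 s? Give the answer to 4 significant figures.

0.09228 g/L

Time constants: τᵢ = Vᵢ/Q for each well-mixed tank.
τ₁ = 500.1/15.15 = 33.0099 s; τ₂ = 264.3/15.15 = 17.4455 s.
Tank 1: C₁ = C_in(1 − e^(−t/τ₁)). Tank 2 (τ₁ ≠ τ₂): C₂ = C_in[1 − (τ₁ e^(−t/τ₁) − τ₂ e^(−t/τ₂))/(τ₁ − τ₂)].
At t = 18.54: e^(−t/τ₁) = 0.570268, e^(−t/τ₂) = 0.345509.
C₂ = 0.5190·[1 − (33.0099·0.570268 − 17.4455·0.345509)/(15.5644)] = 0.5190·0.177809 = 0.0922828 g/L.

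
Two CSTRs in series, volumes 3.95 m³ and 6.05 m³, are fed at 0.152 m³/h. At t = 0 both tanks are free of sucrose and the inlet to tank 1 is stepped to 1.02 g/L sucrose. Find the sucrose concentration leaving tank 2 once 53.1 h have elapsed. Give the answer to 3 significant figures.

Each tank obeys Vᵢ dCᵢ/dt = Q(Cᵢ₋₁ − Cᵢ), so τᵢ = Vᵢ/Q.
τ₁ = 3.95/0.152 = 25.987 h; τ₂ = 6.05/0.152 = 39.803 h.
Tank 1: C₁ = C_in(1 − e^(−t/τ₁)). Tank 2 (τ₁ ≠ τ₂): C₂ = C_in[1 − (τ₁ e^(−t/τ₁) − τ₂ e^(−t/τ₂))/(τ₁ − τ₂)].
At t = 53.1: e^(−t/τ₁) = 0.12959, e^(−t/τ₂) = 0.26340.
C₂ = 1.02·[1 − (25.987·0.12959 − 39.803·0.26340)/(-13.816)] = 1.02·0.48492 = 0.49462 g/L.

0.495 g/L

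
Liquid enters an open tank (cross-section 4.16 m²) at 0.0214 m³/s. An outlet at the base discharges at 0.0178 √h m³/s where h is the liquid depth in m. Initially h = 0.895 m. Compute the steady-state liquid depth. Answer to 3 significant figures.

1.45 m

Level balance: A dh/dt = 0.0214 − 0.0178 √h. Setting dh/dt = 0:
Q_in = 0.0178 √h_ss ⇒ √h_ss = 0.0214/0.0178 = 1.2022.
h_ss = 1.2022² = 1.4454 m. (Since h₀ = 0.895 m < h_ss, the level will rise toward this value.)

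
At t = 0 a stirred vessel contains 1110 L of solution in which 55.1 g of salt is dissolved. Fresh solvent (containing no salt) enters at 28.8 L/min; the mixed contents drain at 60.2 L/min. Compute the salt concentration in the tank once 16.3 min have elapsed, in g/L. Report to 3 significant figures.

Total volume: dV/dt = Q_in − Q_out = -31.400 L/min, so V(t) = 1110 − 31.400 t and V(16.3) = 598.18 L.
Species balance (pure solvent in): dm/dt = −Q_out · m/V(t).
dm/m = −Q_out dt/(V₀ − 31.400 t); integrating gives ln(m/m₀) = −(Q_out/(Q_in−Q_out)) ln(V/V₀).
m = m₀ (V₀/V)^(Q_out/(Q_in−Q_out)) = 55.1 × (1110/598.18)^(-1.9172) = 16.842 g.
C = m/V = 16.842/598.18 = 0.028156 g/L.

0.0282 g/L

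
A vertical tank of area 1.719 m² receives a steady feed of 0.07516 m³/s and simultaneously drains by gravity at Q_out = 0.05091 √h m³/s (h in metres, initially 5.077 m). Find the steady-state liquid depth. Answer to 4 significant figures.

2.180 m

Level balance: A dh/dt = 0.07516 − 0.05091 √h. Setting dh/dt = 0:
Q_in = 0.05091 √h_ss ⇒ √h_ss = 0.07516/0.05091 = 1.47633.
h_ss = 1.47633² = 2.17955 m. (Since h₀ = 5.077 m > h_ss, the level will fall toward this value.)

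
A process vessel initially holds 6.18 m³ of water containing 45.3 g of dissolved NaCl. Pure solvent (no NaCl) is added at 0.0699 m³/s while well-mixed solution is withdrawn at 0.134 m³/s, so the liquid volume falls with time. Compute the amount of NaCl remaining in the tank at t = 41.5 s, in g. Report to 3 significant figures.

Total volume: dV/dt = Q_in − Q_out = -0.064100 m³/s, so V(t) = 6.18 − 0.064100 t and V(41.5) = 3.5198 m³.
Species balance (pure solvent in): dm/dt = −Q_out · m/V(t).
dm/m = −Q_out dt/(V₀ − 0.064100 t); integrating gives ln(m/m₀) = −(Q_out/(Q_in−Q_out)) ln(V/V₀).
m = m₀ (V₀/V)^(Q_out/(Q_in−Q_out)) = 45.3 × (6.18/3.5198)^(-2.0905) = 13.965 g.

14.0 g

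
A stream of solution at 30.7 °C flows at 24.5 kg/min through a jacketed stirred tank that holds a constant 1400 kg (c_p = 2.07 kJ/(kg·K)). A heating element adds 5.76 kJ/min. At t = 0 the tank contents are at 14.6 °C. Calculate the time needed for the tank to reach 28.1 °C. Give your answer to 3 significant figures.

102 min

Heat balance on the well-mixed liquid: M c_p dT/dt = ṁ c_p (T_in − T) + 5.76.
τ = M/ṁ = 57.143 min; T_ss = T_in + Q̇/(ṁ c_p) = 30.814 °C.
T(t) = T_ss + (T₀ − T_ss) e^(−t/τ). Set T = 28.1:
e^(−t/τ) = (28.1 − 30.814)/(14.6 − 30.814) = 0.16736
t = −57.143 · ln(0.16736) = 102.15 min.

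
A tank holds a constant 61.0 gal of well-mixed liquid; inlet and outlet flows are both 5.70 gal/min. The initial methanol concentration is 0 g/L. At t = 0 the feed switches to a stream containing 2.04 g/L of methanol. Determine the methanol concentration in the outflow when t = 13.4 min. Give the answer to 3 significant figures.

Accumulation = in − out for the solute gives V dC/dt = Q(C_in − C).
So dC/dt = (C_in − C)/τ with τ = V/Q = 61.0/5.70 = 10.702 min.
Integrating: C(t) = C_in + (C₀ − C_in) e^(−t/τ).
C(13.4) = 2.04 + (0 − 2.04)·e^(−13.4/10.702) = 2.04 + (-2.0400)·0.28589 = 1.4568 g/L.

1.46 g/L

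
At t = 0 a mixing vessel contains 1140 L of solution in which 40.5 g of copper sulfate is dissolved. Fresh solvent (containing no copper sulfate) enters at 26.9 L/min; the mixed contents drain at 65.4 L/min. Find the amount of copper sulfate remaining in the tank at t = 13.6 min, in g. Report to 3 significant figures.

Total volume: dV/dt = Q_in − Q_out = -38.500 L/min, so V(t) = 1140 − 38.500 t and V(13.6) = 616.40 L.
No copper sulfate enters, so dm/dt = −Q_out · (m/V).
dm/m = −Q_out dt/(V₀ − 38.500 t); integrating gives ln(m/m₀) = −(Q_out/(Q_in−Q_out)) ln(V/V₀).
m = m₀ (V₀/V)^(Q_out/(Q_in−Q_out)) = 40.5 × (1140/616.40)^(-1.6987) = 14.250 g.

14.3 g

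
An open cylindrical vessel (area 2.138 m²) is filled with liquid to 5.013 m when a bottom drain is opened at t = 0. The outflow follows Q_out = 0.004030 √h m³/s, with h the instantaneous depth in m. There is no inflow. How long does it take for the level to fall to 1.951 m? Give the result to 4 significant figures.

With no inflow, A dh/dt = −0.004030 √h.
Separate and integrate: 2(√h − √h₀) = −(0.004030/A) t.
t = 2A(√h₀ − √h)/0.004030 = 2·2.138·(√5.013 − √1.951)/0.004030
  = 4.27600 × (2.23897 − 1.39678) / 0.004030 = 893.600 s.

893.6 s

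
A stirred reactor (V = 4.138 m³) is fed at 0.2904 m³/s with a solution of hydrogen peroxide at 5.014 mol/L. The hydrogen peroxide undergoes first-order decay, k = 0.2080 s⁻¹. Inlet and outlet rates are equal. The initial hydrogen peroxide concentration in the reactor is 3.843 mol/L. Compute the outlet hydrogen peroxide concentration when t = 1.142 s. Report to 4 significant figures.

Species balance: V dC/dt = Q C_in − Q C − k V C.
This is linear with rate a = Q/V + k = 0.278179 s⁻¹.
C_ss = Q C_in/(Q + kV) = 1.26493 mol/L; C(t) = C_ss + (C₀ − C_ss) e^(−a t).
C(1.142) = 1.26493 + (2.57807)·e^(−0.278179·1.142) = 1.26493 + (2.57807)·0.727835 = 3.14134 mol/L.

3.141 mol/L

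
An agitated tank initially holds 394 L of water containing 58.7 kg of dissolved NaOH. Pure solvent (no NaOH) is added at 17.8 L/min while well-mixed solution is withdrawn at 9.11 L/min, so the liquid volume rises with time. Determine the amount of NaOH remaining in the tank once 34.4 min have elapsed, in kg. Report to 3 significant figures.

32.5 kg

Total volume: dV/dt = Q_in − Q_out = 8.6900 L/min, so V(t) = 394 + 8.6900 t and V(34.4) = 692.94 L.
Solute balance: dm/dt = 0 − Q_out C = −Q_out m/V(t).
dm/m = −Q_out dt/(V₀ + 8.6900 t); integrating gives ln(m/m₀) = −(Q_out/(Q_in−Q_out)) ln(V/V₀).
m = m₀ (V₀/V)^(Q_out/(Q_in−Q_out)) = 58.7 × (394/692.94)^(1.0483) = 32.478 kg.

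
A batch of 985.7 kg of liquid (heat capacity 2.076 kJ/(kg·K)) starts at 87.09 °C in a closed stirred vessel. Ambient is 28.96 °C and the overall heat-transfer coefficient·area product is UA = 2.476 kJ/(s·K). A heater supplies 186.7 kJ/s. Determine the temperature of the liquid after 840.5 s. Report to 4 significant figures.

M c_p dT/dt = −UA(T − T_amb) + Q̇.
dT/dt = (T_ss − T)/τ with T_ss = T_amb + Q̇/UA = 28.96 + 186.7/2.476 = 104.364 °C, τ = M c_p/UA = 985.7·2.076/2.476 = 826.459 s.
T approaches T_ss exponentially: T(t) = T_ss + (T₀ − T_ss) e^(−t/τ).
T(840.5) = 104.364 + (-17.2739)·0.361682 = 98.1162 °C.

98.12 °C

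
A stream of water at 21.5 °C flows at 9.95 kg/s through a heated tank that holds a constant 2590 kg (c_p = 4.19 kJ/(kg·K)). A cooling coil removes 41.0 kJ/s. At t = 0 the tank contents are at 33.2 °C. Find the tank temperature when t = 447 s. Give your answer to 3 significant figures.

22.8 °C

First-law balance (no shaft work): M c_p dT/dt = ṁ c_p (T_in − T) − 41.0.
τ = M/ṁ = 260.30 s; T_ss = T_in − Q̇/(ṁ c_p) = 21.5 − 41.0/(9.95·4.19) = 20.517 °C.
T approaches T_ss exponentially: T(t) = T_ss + (T₀ − T_ss) e^(−t/τ).
T(447) = 20.517 + (12.683)·e^(−447/260.30) = 20.517 + (12.683)·0.17956 = 22.794 °C.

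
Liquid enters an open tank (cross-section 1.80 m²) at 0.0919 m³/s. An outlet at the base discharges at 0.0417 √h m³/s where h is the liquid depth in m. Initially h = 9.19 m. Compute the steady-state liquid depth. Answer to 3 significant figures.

A dh/dt = Q_in − 0.0417 √h. Steady state requires inflow = outflow:
Q_in = 0.0417 √h_ss ⇒ √h_ss = 0.0919/0.0417 = 2.2038.
h_ss = 2.2038² = 4.8569 m. (Since h₀ = 9.19 m > h_ss, the level will fall toward this value.)

4.86 m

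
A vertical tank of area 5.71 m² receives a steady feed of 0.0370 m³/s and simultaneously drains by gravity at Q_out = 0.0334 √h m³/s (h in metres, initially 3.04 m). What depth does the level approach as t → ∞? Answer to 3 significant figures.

A dh/dt = Q_in − 0.0334 √h. Steady state requires inflow = outflow:
Q_in = 0.0334 √h_ss ⇒ √h_ss = 0.0370/0.0334 = 1.1078.
h_ss = 1.1078² = 1.2272 m. (Since h₀ = 3.04 m > h_ss, the level will fall toward this value.)

1.23 m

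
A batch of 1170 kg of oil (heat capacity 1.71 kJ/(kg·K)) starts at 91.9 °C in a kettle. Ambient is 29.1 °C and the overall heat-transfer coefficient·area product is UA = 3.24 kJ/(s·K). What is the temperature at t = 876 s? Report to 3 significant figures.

44.3 °C

M c_p dT/dt = −UA(T − T_amb).
dT/dt = (T_ss − T)/τ with T_ss = T_amb = 29.100 °C, τ = M c_p/UA = 1170·1.71/3.24 = 617.50 s.
T approaches T_ss exponentially: T(t) = T_ss + (T₀ − T_ss) e^(−t/τ).
T(876) = 29.100 + (62.800)·0.24205 = 44.301 °C.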